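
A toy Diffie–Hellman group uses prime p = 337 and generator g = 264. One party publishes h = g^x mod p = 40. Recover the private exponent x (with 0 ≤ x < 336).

Baby-step giant-step with m = ceil(sqrt(336)) = 19.
Baby table (264^j mod 337 for j=0..18):
  0:1  1:264  2:274  3:218  4:262  5:83  6:7  7:163
  8:233  9:178  10:149  11:244  12:49  13:130  14:283  15:235
  16:32  17:23  18:6
Giant step factor: 264^(-19) ≡ 10 (mod 337).
Scan 40·10^i mod 337 for i = 0, 1, …:
  i=0: 40   i=1: 63   i=2: 293   i=3: 234
  i=4: 318   i=5: 147   i=6: 122   i=7: 209
  i=8: 68   i=9: 6
Match at i=9, j=18: x = 9·19 + 18 = 189.

189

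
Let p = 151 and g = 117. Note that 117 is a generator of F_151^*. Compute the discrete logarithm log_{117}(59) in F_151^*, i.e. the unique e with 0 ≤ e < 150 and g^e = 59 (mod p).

60

Baby-step giant-step with m = ceil(sqrt(150)) = 13.
Baby table (117^j mod 151 for j=0..12):
  0:1  1:117  2:99  3:107  4:137  5:23  6:124  7:12
  8:45  9:131  10:76  11:134  12:125
Giant step factor: 117^(-13) ≡ 48 (mod 151).
Scan 59·48^i mod 151 for i = 0, 1, …:
  i=0: 59   i=1: 114   i=2: 36   i=3: 67
  i=4: 45
Match at i=4, j=8: e = 4·13 + 8 = 60.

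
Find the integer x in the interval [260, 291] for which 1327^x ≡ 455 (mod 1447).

273

Compute 1327^260 mod 1447 = 1119, then multiply by 1327 repeatedly:
  1327^260=1119  1327^261=291  1327^262=1255  1327^263=1335  1327^264=417
  1327^265=605  1327^266=1197  1327^267=1060  1327^268=136  1327^269=1044
  1327^270=609  1327^271=717  1327^272=780  1327^273=455
Found 455 at exponent 273.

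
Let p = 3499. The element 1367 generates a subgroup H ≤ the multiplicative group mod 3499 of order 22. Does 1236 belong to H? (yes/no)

yes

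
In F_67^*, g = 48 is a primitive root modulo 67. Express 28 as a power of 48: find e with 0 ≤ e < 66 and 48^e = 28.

Baby-step giant-step with m = ceil(sqrt(66)) = 9.
Baby table (48^j mod 67 for j=0..8):
  0:1  1:48  2:26  3:42  4:6  5:20  6:22  7:51
  8:36
Giant step factor: 48^(-9) ≡ 43 (mod 67).
Scan 28·43^i mod 67 for i = 0, 1, …:
  i=0: 28   i=1: 65   i=2: 48
Match at i=2, j=1: e = 2·9 + 1 = 19.

19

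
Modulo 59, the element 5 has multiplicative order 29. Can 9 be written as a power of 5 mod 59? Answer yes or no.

yes

9 ∈ ⟨5⟩ iff 9^29 ≡ 1 (mod 59), since |⟨5⟩| = 29.
9^29 mod 59 = 1.
Since 1 = 1, 9 lies in the subgroup.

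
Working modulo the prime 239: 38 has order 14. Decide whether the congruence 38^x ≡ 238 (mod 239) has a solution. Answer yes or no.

yes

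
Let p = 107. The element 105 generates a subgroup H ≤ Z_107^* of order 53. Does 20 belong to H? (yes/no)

no

20 ∈ ⟨105⟩ iff 20^53 ≡ 1 (mod 107), since |⟨105⟩| = 53.
20^53 mod 107 = 106.
Since 106 ≠ 1, 20 does not lie in the subgroup.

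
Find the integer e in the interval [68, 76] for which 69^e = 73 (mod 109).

Compute 69^68 mod 109 = 73, then multiply by 69 repeatedly:
  69^68=73
Found 73 at exponent 68.

68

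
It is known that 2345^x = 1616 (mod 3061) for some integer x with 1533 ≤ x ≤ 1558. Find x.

1544

Compute 2345^1533 mod 3061 = 1881, then multiply by 2345 repeatedly:
  2345^1533=1881  2345^1534=44  2345^1535=2167  2345^1536=355  2345^1537=2944
  2345^1538=1125  2345^1539=2604  2345^1540=2746  2345^1541=2087  2345^1542=2537
  2345^1543=1742  2345^1544=1616
Found 1616 at exponent 1544.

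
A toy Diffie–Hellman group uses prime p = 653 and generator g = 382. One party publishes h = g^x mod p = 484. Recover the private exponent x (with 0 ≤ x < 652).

Baby-step giant-step with m = ceil(sqrt(652)) = 26.
Baby table (382^j mod 653 for j=0..25):
  0:1  1:382  2:305  3:276  4:299  5:596  6:428  7:246
  8:593  9:588  10:637  11:418  12:344  13:155  14:440  15:259
  16:335  17:635  18:307  19:387  20:256  21:495  22:373  23:132
  24:143  25:427
Giant step factor: 382^(-26) ≡ 24 (mod 653).
Scan 484·24^i mod 653 for i = 0, 1, …:
  i=0: 484   i=1: 515   i=2: 606   i=3: 178
  i=4: 354   i=5: 7   i=6: 168   i=7: 114
  i=8: 124   i=9: 364     …   i=15: 40
  i=16: 307
Match at i=16, j=18: x = 16·26 + 18 = 434.

434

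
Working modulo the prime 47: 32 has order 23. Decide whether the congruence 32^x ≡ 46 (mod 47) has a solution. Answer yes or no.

no

46 ∈ ⟨32⟩ iff 46^23 ≡ 1 (mod 47), since |⟨32⟩| = 23.
46^23 mod 47 = 46.
Since 46 ≠ 1, 46 does not lie in the subgroup.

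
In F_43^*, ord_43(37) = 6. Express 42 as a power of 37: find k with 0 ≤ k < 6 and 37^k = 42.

3

Successive powers of 37 modulo 43:
  37^0=1  37^1=37  37^2=36  37^3=42
So 37^3 ≡ 42 (mod 43), giving k = 3.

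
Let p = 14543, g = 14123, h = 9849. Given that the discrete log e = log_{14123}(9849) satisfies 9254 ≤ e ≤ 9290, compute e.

9279

Compute 14123^9254 mod 14543 = 9708, then multiply by 14123 repeatedly:
  14123^9254=9708  14123^9255=9223  14123^9256=9321  14123^9257=11790  14123^9258=7363
  14123^9259=5199  14123^9260=12413  14123^9261=7477  14123^9262=948  14123^9263=9044
  14123^9264=11786  14123^9265=9043  14123^9266=12206  14123^9267=7159  14123^9268=3621
  14123^9269=6195  14123^9270=1297  14123^9271=7894  14123^9272=324  14123^9273=9350
  14123^9274=14153  14123^9275=3827  14123^9276=6933  14123^9277=11283  14123^9278=2158
  14123^9279=9849
Found 9849 at exponent 9279.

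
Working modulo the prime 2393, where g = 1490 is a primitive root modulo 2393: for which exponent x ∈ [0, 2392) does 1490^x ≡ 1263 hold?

314

Baby-step giant-step with m = ceil(sqrt(2392)) = 49.
Baby table (1490^j mod 2393 for j=0..48):
  0:1  1:1490  2:1789  3:2201  4:1080  5:1104  6:969  7:831
  8:1009  9:606  10:779  11:105  12:905  13:1191  14:1377  15:929
  16:1056  17:1239  18:1107  19:653  20:1412  21:433  22:1453  23:1698
  24:619  25:1005  26:1825  27:802  28:873  29:1371  30:1561  31:2287
  32:2391  33:1806  34:1208  35:384  36:233  37:185  38:455  39:731
  40:375  41:1181  42:835  43:2183  44:583  45:11  46:2032  47:535
  48:281
Giant step factor: 1490^(-49) ≡ 2027 (mod 2393).
Scan 1263·2027^i mod 2393 for i = 0, 1, …:
  i=0: 1263   i=1: 1984   i=2: 1328   i=3: 2124
  i=4: 341   i=5: 2023   i=6: 1412
Match at i=6, j=20: x = 6·49 + 20 = 314.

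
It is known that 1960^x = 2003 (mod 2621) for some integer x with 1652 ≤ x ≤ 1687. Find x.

Compute 1960^1652 mod 2621 = 1865, then multiply by 1960 repeatedly:
  1960^1652=1865  1960^1653=1726  1960^1654=1870  1960^1655=1042  1960^1656=561
  1960^1657=1361  1960^1658=2003
Found 2003 at exponent 1658.

1658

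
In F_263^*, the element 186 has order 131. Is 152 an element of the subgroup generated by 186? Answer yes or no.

no

152 ∈ ⟨186⟩ iff 152^131 ≡ 1 (mod 263), since |⟨186⟩| = 131.
152^131 mod 263 = 262.
Since 262 ≠ 1, 152 does not lie in the subgroup.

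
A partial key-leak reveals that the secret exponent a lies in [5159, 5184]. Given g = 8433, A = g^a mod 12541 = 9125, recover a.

5167

Compute 8433^5159 mod 12541 = 3825, then multiply by 8433 repeatedly:
  8433^5159=3825  8433^5160=773  8433^5161=9930  8433^5162=3433  8433^5163=5861
  8433^5164=1732  8433^5165=8232  8433^5166=6021  8433^5167=9125
Found 9125 at exponent 5167.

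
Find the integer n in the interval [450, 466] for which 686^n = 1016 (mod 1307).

466

Compute 686^450 mod 1307 = 9, then multiply by 686 repeatedly:
  686^450=9  686^451=946  686^452=684  686^453=11  686^454=1011
  686^455=836  686^456=1030  686^457=800  686^458=1167  686^459=678
  686^460=1123  686^461=555  686^462=393  686^463=356  686^464=1114
  686^465=916  686^466=1016
Found 1016 at exponent 466.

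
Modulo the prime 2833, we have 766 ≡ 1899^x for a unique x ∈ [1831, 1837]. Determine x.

Compute 1899^1831 mod 2833 = 988, then multiply by 1899 repeatedly:
  1899^1831=988  1899^1832=766
Found 766 at exponent 1832.

1832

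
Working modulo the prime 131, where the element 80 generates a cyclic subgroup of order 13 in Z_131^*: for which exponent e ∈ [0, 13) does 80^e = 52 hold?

3

Successive powers of 80 modulo 131:
  80^0=1  80^1=80  80^2=112  80^3=52
So 80^3 ≡ 52 (mod 131), giving e = 3.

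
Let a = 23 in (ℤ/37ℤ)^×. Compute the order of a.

The order of 23 must divide p − 1 = 36 = 2^2 · 3^2.
Divisors: 1, 2, 3, 4, 6, 9, 12, 18, 36.
Check each in increasing order: 23^1 ≡ 23;  23^2 ≡ 11;  23^3 ≡ 31;  23^4 ≡ 10;  23^6 ≡ 36;  23^9 ≡ 6;  23^12 ≡ 1.
Smallest exponent giving 1 is 12.

12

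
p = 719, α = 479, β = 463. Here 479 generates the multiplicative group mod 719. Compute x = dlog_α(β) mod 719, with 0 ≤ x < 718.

Baby-step giant-step with m = ceil(sqrt(718)) = 27.
Baby table (479^j mod 719 for j=0..26):
  0:1  1:479  2:80  3:213  4:648  5:503  6:72  7:695
  8:8  9:237  10:640  11:266  12:151  13:429  14:576  15:527
  16:64  17:458  18:87  19:690  20:489  21:556  22:294  23:621
  24:512  25:69  26:696
Giant step factor: 479^(-27) ≡ 344 (mod 719).
Scan 463·344^i mod 719 for i = 0, 1, …:
  i=0: 463   i=1: 373   i=2: 330   i=3: 637
  i=4: 552   i=5: 72
Match at i=5, j=6: x = 5·27 + 6 = 141.

141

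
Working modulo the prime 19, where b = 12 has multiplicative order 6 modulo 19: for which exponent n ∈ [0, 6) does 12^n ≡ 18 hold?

3

Successive powers of 12 modulo 19:
  12^0=1  12^1=12  12^2=11  12^3=18
So 12^3 ≡ 18 (mod 19), giving n = 3.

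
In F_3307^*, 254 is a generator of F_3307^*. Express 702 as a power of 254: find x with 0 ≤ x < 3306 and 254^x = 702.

1759

Baby-step giant-step with m = ceil(sqrt(3306)) = 58.
Baby table (254^j mod 3307 for j=0..57):
  0:1  1:254  2:1683  3:879  4:1697  5:1128  6:2110  7:206
  8:2719  9:2770  10:2496  11:2347  12:878  13:1443  14:2752  15:1231
  16:1816  17:1591  18:660  19:2290  20:2935  21:1415  22:2254  23:405
  24:353  25:373  26:2146  27:2736  28:474  29:1344  30:755  31:3271
  32:777  33:2245  34:1426  35:1741  36:2383  37:101  38:2505  39:1326
  40:2797  41:2740  42:1490  43:1462  44:964  45:138  46:1982  47:764
  48:2250  49:2696  50:235  51:164  52:1972  53:1531  54:1955  55:520
  56:3107  57:2112
Giant step factor: 254^(-58) ≡ 3219 (mod 3307).
Scan 702·3219^i mod 3307 for i = 0, 1, …:
  i=0: 702   i=1: 1057   i=2: 2887   i=3: 583
  i=4: 1608   i=5: 697   i=6: 1497   i=7: 544
  i=8: 1733   i=9: 2925     …   i=29: 1402
  i=30: 2290
Match at i=30, j=19: x = 30·58 + 19 = 1759.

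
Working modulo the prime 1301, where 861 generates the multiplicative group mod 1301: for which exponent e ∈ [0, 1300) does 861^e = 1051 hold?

581

Baby-step giant-step with m = ceil(sqrt(1300)) = 37.
Baby table (861^j mod 1301 for j=0..36):
  0:1  1:861  2:1052  3:276  4:854  5:229  6:718  7:223
  8:756  9:416  10:401  11:496  12:328  13:91  14:291  15:759
  16:397  17:955  18:23  19:288  20:778  21:1144  22:127  23:63
  24:902  25:1226  26:475  27:461  28:116  29:1000  30:1039  31:792
  32:188  33:544  34:24  35:1149  36:529
Giant step factor: 861^(-37) ≡ 164 (mod 1301).
Scan 1051·164^i mod 1301 for i = 0, 1, …:
  i=0: 1051   i=1: 632   i=2: 869   i=3: 707
  i=4: 159   i=5: 56   i=6: 77   i=7: 919
  i=8: 1101   i=9: 1026     …   i=14: 582
  i=15: 475
Match at i=15, j=26: e = 15·37 + 26 = 581.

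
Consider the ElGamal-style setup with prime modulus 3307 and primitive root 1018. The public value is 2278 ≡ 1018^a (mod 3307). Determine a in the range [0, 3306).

512

Baby-step giant-step with m = ceil(sqrt(3306)) = 58.
Baby table (1018^j mod 3307 for j=0..57):
  0:1  1:1018  2:1233  3:1841  4:2376  5:1351  6:2913  7:2362
  8:327  9:2186  10:3044  11:133  12:3114  13:1946  14:135  15:1843
  16:1105  17:510  18:3288  19:500  20:3029  21:1398  22:1154  23:787
  24:872  25:1420  26:401  27:1457  28:1690  29:780  30:360  31:2710
  32:742  33:1360  34:2154  35:231  36:361  37:421  38:1975  39:3201
  40:1223  41:1582  42:3274  43:2783  44:2302  45:2080  46:960  47:1715
  48:3081  49:1422  50:2437  51:616  52:2065  53:2225  54:3062  55:1922
  56:2159  57:2014
Giant step factor: 1018^(-58) ≡ 714 (mod 3307).
Scan 2278·714^i mod 3307 for i = 0, 1, …:
  i=0: 2278   i=1: 2755   i=2: 2712   i=3: 1773
  i=4: 2648   i=5: 2375   i=6: 2566   i=7: 46
  i=8: 3081
Match at i=8, j=48: a = 8·58 + 48 = 512.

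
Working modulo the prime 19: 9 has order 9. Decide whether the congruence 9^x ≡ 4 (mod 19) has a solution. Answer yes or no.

yes

⟨9⟩ has order 9; its elements mod 19 are {1, 4, 5, 6, 7, 9, 11, 16, 17}.
4 is in this set.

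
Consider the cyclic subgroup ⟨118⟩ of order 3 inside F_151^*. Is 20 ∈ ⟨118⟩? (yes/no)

⟨118⟩ has order 3; its elements mod 151 are {1, 32, 118}.
20 is not in this set.

no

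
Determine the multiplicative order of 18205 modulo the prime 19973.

The order of 18205 must divide p − 1 = 19972 = 2^2 · 4993.
Divisors: 1, 2, 4, 4993, 9986, 19972.
Check each in increasing order: 18205^1 ≡ 18205;  18205^2 ≡ 10036;  18205^4 ≡ 17430;  18205^4993 ≡ 19972;  18205^9986 ≡ 1.
Smallest exponent giving 1 is 9986.

9986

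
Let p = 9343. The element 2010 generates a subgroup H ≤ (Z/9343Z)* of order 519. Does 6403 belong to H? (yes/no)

6403 ∈ ⟨2010⟩ iff 6403^519 ≡ 1 (mod 9343), since |⟨2010⟩| = 519.
6403^519 mod 9343 = 6113.
Since 6113 ≠ 1, 6403 does not lie in the subgroup.

no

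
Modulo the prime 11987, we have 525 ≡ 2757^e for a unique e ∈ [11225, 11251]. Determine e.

11246

Compute 2757^11225 mod 11987 = 10228, then multiply by 2757 repeatedly:
  2757^11225=10228  2757^11226=5172  2757^11227=6661  2757^11228=293  2757^11229=4672
  2757^11230=6666  2757^11231=2091  2757^11232=11127  2757^11233=2406  2757^11234=4531
  2757^11235=1513  2757^11236=11852  2757^11237=11389  2757^11238=5520  2757^11239=7137
  2757^11240=6042  2757^11241=7851  2757^11242=8672  2757^11243=6626  2757^11244=11681
  2757^11245=7435  2757^11246=525
Found 525 at exponent 11246.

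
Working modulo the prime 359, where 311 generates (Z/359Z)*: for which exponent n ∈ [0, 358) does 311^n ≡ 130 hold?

Baby-step giant-step with m = ceil(sqrt(358)) = 19.
Baby table (311^j mod 359 for j=0..18):
  0:1  1:311  2:150  3:339  4:242  5:231  6:41  7:186
  8:47  9:257  10:229  11:137  12:245  13:87  14:132  15:126
  16:55  17:232  18:352
Giant step factor: 311^(-19) ≡ 78 (mod 359).
Scan 130·78^i mod 359 for i = 0, 1, …:
  i=0: 130   i=1: 88   i=2: 43   i=3: 123
  i=4: 260   i=5: 176   i=6: 86   i=7: 246
  i=8: 161   i=9: 352
Match at i=9, j=18: n = 9·19 + 18 = 189.

189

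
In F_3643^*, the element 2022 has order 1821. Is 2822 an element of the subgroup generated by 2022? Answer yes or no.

yes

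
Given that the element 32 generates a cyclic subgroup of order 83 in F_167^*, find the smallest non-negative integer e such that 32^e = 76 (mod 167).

48

Baby-step giant-step with m = ceil(sqrt(83)) = 10.
Baby table (32^j mod 167 for j=0..9):
  0:1  1:32  2:22  3:36  4:150  5:124  6:127  7:56
  8:122  9:63
Giant step factor: 32^(-10) ≡ 14 (mod 167).
Scan 76·14^i mod 167 for i = 0, 1, …:
  i=0: 76   i=1: 62   i=2: 33   i=3: 128
  i=4: 122
Match at i=4, j=8: e = 4·10 + 8 = 48.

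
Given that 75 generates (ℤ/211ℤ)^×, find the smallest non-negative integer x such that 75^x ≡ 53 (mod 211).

184

Baby-step giant-step with m = ceil(sqrt(210)) = 15.
Baby table (75^j mod 211 for j=0..14):
  0:1  1:75  2:139  3:86  4:120  5:138  6:11  7:192
  8:52  9:102  10:54  11:41  12:121  13:2  14:150
Giant step factor: 75^(-15) ≡ 63 (mod 211).
Scan 53·63^i mod 211 for i = 0, 1, …:
  i=0: 53   i=1: 174   i=2: 201   i=3: 3
  i=4: 189   i=5: 91   i=6: 36   i=7: 158
  i=8: 37   i=9: 10   i=10: 208   i=11: 22
  i=12: 120
Match at i=12, j=4: x = 12·15 + 4 = 184.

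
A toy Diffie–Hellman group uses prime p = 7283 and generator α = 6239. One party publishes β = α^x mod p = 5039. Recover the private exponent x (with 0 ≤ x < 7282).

1427

Baby-step giant-step with m = ceil(sqrt(7282)) = 86.
Baby table (6239^j mod 7283 for j=0..85):
  0:1  1:6239  2:4769  3:2736  4:5835  5:4131  6:6055  7:224
  8:6483  9:4938  10:1092  11:3383  12:403  13:1682  14:6478  15:2875
  16:6379  17:4269  18:360  19:2876  20:5335  21:1755  22:3096  23:1428
  24:2183  25:527  26:3320  27:628  28:7121  29:1619  30:6703  31:1031
  32:1520  33:814  34:2295  35:127  36:5789  37:1174  38:5171  39:5462
  40:261  41:4270  42:6599  43:362  44:788  45:307  46:7227  47:200
  48:2407  49:7010  50:975  51:1720  52:3221  53:2022  54:1102  55:226
  56:4395  57:7193  58:6564  59:487  60:1382  61:6509  62:6926  63:1275
  64:1689  65:6453  66:7126  67:3682  68:1416  69:145  70:1563  71:6903
  72:3438  73:1247  74:1789  75:4015  76:3348  77:528  78:2276  79:5397
  80:2574  81:171  82:3551  83:7086  84:1744  85:14
Giant step factor: 6239^(-86) ≡ 6846 (mod 7283).
Scan 5039·6846^i mod 7283 for i = 0, 1, …:
  i=0: 5039   i=1: 4706   i=2: 4567   i=3: 7046
  i=4: 1607   i=5: 4192   i=6: 3412   i=7: 1971
  i=8: 5350   i=9: 7176     …   i=15: 1396
  i=16: 1720
Match at i=16, j=51: x = 16·86 + 51 = 1427.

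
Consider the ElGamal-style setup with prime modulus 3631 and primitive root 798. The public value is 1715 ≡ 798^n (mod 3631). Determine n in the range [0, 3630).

Baby-step giant-step with m = ceil(sqrt(3630)) = 61.
Baby table (798^j mod 3631 for j=0..60):
  0:1  1:798  2:1379  3:249  4:2628  5:2057  6:274  7:792
  8:222  9:2868  10:1134  11:813  12:2456  13:2779  14:2732  15:1536
  16:2081  17:1271  18:1209  19:2567  20:582  21:3299  22:127  23:3309
  24:845  25:2575  26:3335  27:3438  28:2119  29:2547  30:2777  31:1136
  32:2409  33:1583  34:3277  35:726  36:2019  37:2629  38:2855  39:1653
  40:1041  41:2850  42:1294  43:1408  44:1605  45:2678  46:2016  47:235
  48:2349  49:906  50:419  51:310  52:472  53:2663  54:939  55:1336
  56:2245  57:1427  58:2243  59:3462  60:3116
Giant step factor: 798^(-61) ≡ 2711 (mod 3631).
Scan 1715·2711^i mod 3631 for i = 0, 1, …:
  i=0: 1715   i=1: 1685   i=2: 237   i=3: 3451
  i=4: 2205   i=5: 1129   i=6: 3417   i=7: 806
  i=8: 2835   i=9: 2489     …   i=22: 3019
  i=23: 235
Match at i=23, j=47: n = 23·61 + 47 = 1450.

1450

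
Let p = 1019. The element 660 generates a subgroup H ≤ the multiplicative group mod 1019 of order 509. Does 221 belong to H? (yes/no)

no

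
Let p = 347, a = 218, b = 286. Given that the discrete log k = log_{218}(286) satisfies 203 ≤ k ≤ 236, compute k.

227

Compute 218^203 mod 347 = 186, then multiply by 218 repeatedly:
  218^203=186  218^204=296  218^205=333  218^206=71  218^207=210
  218^208=323  218^209=320  218^210=13  218^211=58  218^212=152
  218^213=171  218^214=149  218^215=211  218^216=194  218^217=305
  218^218=213  218^219=283  218^220=275  218^221=266  218^222=39
  218^223=174  218^224=109  218^225=166  218^226=100  218^227=286
Found 286 at exponent 227.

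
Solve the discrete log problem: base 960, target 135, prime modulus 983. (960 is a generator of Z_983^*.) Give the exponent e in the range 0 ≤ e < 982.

337

Baby-step giant-step with m = ceil(sqrt(982)) = 32.
Baby table (960^j mod 983 for j=0..31):
  0:1  1:960  2:529  3:612  4:669  5:341  6:21  7:500
  8:296  9:73  10:287  11:280  12:441  13:670  14:318  15:550
  16:129  17:965  18:414  19:308  20:780  21:737  22:743  23:605
  24:830  25:570  26:652  27:732  28:858  29:909  30:719  31:174
Giant step factor: 960^(-32) ≡ 660 (mod 983).
Scan 135·660^i mod 983 for i = 0, 1, …:
  i=0: 135   i=1: 630   i=2: 974   i=3: 941
  i=4: 787   i=5: 396   i=6: 865   i=7: 760
  i=8: 270   i=9: 277   i=10: 965
Match at i=10, j=17: e = 10·32 + 17 = 337.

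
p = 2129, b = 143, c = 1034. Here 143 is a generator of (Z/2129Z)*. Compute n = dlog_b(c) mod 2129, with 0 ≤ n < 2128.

Baby-step giant-step with m = ceil(sqrt(2128)) = 47.
Baby table (143^j mod 2129 for j=0..46):
  0:1  1:143  2:1288  3:1090  4:453  5:909  6:118  7:1971
  8:825  9:880  10:229  11:812  12:1150  13:517  14:1545  15:1648
  16:1474  17:11  18:1573  19:1394  20:1345  21:725  22:1483  23:1298
  24:391  25:559  26:1164  27:390  28:416  29:2005  30:1429  31:2092
  32:1096  33:1311  34:121  35:271  36:431  37:2021  38:1588  39:1410
  40:1504  41:43  42:1891  43:30  44:32  45:318  46:765
Giant step factor: 143^(-47) ≡ 1208 (mod 2129).
Scan 1034·1208^i mod 2129 for i = 0, 1, …:
  i=0: 1034   i=1: 1478   i=2: 1322   i=3: 226
  i=4: 496   i=5: 919   i=6: 943   i=7: 129
  i=8: 415   i=9: 1005     …   i=17: 1019
  i=18: 390
Match at i=18, j=27: n = 18·47 + 27 = 873.

873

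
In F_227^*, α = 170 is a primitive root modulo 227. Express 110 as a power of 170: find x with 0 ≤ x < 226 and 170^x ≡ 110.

206

Baby-step giant-step with m = ceil(sqrt(226)) = 16.
Baby table (170^j mod 227 for j=0..15):
  0:1  1:170  2:71  3:39  4:47  5:45  6:159  7:17
  8:166  9:72  10:209  11:118  12:84  13:206  14:62  15:98
Giant step factor: 170^(-16) ≡ 176 (mod 227).
Scan 110·176^i mod 227 for i = 0, 1, …:
  i=0: 110   i=1: 65   i=2: 90   i=3: 177
  i=4: 53   i=5: 21   i=6: 64   i=7: 141
  i=8: 73   i=9: 136   i=10: 101   i=11: 70
  i=12: 62
Match at i=12, j=14: x = 12·16 + 14 = 206.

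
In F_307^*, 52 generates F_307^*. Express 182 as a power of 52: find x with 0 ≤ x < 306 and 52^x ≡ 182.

84

Baby-step giant-step with m = ceil(sqrt(306)) = 18.
Baby table (52^j mod 307 for j=0..17):
  0:1  1:52  2:248  3:2  4:104  5:189  6:4  7:208
  8:71  9:8  10:109  11:142  12:16  13:218  14:284  15:32
  16:129  17:261
Giant step factor: 52^(-18) ≡ 24 (mod 307).
Scan 182·24^i mod 307 for i = 0, 1, …:
  i=0: 182   i=1: 70   i=2: 145   i=3: 103
  i=4: 16
Match at i=4, j=12: x = 4·18 + 12 = 84.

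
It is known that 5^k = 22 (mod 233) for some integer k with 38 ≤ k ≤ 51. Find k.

41

Compute 5^38 mod 233 = 30, then multiply by 5 repeatedly:
  5^38=30  5^39=150  5^40=51  5^41=22
Found 22 at exponent 41.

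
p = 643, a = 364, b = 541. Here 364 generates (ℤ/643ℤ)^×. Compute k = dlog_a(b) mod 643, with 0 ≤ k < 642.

94

Baby-step giant-step with m = ceil(sqrt(642)) = 26.
Baby table (364^j mod 643 for j=0..25):
  0:1  1:364  2:38  3:329  4:158  5:285  6:217  7:542
  8:530  9:20  10:207  11:117  12:150  13:588  14:556  15:482
  16:552  17:312  18:400  19:282  20:411  21:428  22:186  23:189
  24:638  25:109
Giant step factor: 364^(-26) ≡ 599 (mod 643).
Scan 541·599^i mod 643 for i = 0, 1, …:
  i=0: 541   i=1: 630   i=2: 572   i=3: 552
Match at i=3, j=16: k = 3·26 + 16 = 94.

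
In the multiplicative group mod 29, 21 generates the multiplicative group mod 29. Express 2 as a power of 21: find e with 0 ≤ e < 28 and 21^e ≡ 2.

5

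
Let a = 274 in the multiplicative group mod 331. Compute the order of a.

11

The order of 274 must divide p − 1 = 330 = 2 · 3 · 5 · 11.
Divisors: 1, 2, 3, 5, 6, 10, 11, 15, 22, 30, 33, 55, 66, 110, 165, 330.
Check each in increasing order: 274^1 ≡ 274;  274^2 ≡ 270;  274^3 ≡ 167;  274^5 ≡ 74;  274^6 ≡ 85;  274^10 ≡ 180;  274^11 ≡ 1.
Smallest exponent giving 1 is 11.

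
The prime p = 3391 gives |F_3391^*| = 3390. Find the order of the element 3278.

The order of 3278 must divide p − 1 = 3390 = 2 · 3 · 5 · 113.
Divisors: 1, 2, 3, 5, 6, 10, 15, 30, 113, 226, 339, 565, 678, 1130, 1695, 3390.
Check each in increasing order: 3278^1 ≡ 3278;  3278^2 ≡ 2596;  3278^3 ≡ 1669;  3278^5 ≡ 2417;  3278^6 ≡ 1550;  3278^10 ≡ 2587;  3278^15 ≡ 3166;  3278^30 ≡ 3151;  3278^113 ≡ 3390;  3278^226 ≡ 1.
Smallest exponent giving 1 is 226.

226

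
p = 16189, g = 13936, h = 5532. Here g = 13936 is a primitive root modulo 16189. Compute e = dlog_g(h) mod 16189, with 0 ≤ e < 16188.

Baby-step giant-step with m = ceil(sqrt(16188)) = 128.
Baby table (13936^j mod 16189 for j=0..127):
  0:1  1:13936  2:8852  3:1292  4:3144  5:7350  6:1797  7:14798
  8:9446  9:6697  10:15996  11:13915  12:7598  13:9668  14:8390  15:6082
  16:9337  17:9439  18:6279  19:2599  20:4871  21:1779  22:6785  23:12000
  24:15819  25:7971  26:11127  27:7630  28:2328  29:252  30:15048  31:12811
  32:1804  33:15216  34:6654  35:15741  36:5626  37:609  38:3988  39:16120
  40:9756  41:4394  42:7986  43:9710  44:10898  45:5519  46:15034  47:11975
  48:7388  49:13317  50:11205  51:9975  52:12846  53:3894  54:1256  55:3307
  56:12458  57:3852  58:14937  59:3870  60:6761  61:1316  62:13828  63:9341
  64:427  65:9309  66:7767  67:1258  68:14990  69:13973  70:6436  71:5036
  72:2381  73:10355  74:14723  75:342  76:6546  77:41  78:4761  79:6774
  80:4405  81:15581  82:9948  83:8921  84:7725  85:14939  86:15553  87:8276
  88:3900  89:3927  90:7852  91:4021  92:6527  93:10470  94:14652  95:14604
  96:9425  97:5443  98:8183  99:2972  100:6330  101:1019  102:3031  103:2915
  104:5239  105:14503  106:10332  107:1786  108:7203  109:9208  110:8674  111:13790
  112:14010  113:4020  114:8780  115:1618  116:13360  117:11460  118:2075  119:3646
  120:9574  121:9715  122:15822  123:1212  124:5305  125:11506  126:11760  127:6113
Giant step factor: 13936^(-128) ≡ 12536 (mod 16189).
Scan 5532·12536^i mod 16189 for i = 0, 1, …:
  i=0: 5532   i=1: 11665   i=2: 13392   i=3: 2182
  i=4: 10331   i=5: 13605   i=6: 1165   i=7: 1962
  i=8: 4541   i=9: 5452     …   i=14: 10634
  i=15: 7598
Match at i=15, j=12: e = 15·128 + 12 = 1932.

1932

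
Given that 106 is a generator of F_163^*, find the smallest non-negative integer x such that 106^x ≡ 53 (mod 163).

Baby-step giant-step with m = ceil(sqrt(162)) = 13.
Baby table (106^j mod 163 for j=0..12):
  0:1  1:106  2:152  3:138  4:121  5:112  6:136  7:72
  8:134  9:23  10:156  11:73  12:77
Giant step factor: 106^(-13) ≡ 68 (mod 163).
Scan 53·68^i mod 163 for i = 0, 1, …:
  i=0: 53   i=1: 18   i=2: 83   i=3: 102
  i=4: 90   i=5: 89   i=6: 21   i=7: 124
  i=8: 119   i=9: 105   i=10: 131   i=11: 106
Match at i=11, j=1: x = 11·13 + 1 = 144.

144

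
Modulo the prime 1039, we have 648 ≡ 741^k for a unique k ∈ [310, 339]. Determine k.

310

Compute 741^310 mod 1039 = 648, then multiply by 741 repeatedly:
  741^310=648
Found 648 at exponent 310.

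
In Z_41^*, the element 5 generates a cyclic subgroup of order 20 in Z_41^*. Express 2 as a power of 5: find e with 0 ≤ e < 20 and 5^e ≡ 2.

3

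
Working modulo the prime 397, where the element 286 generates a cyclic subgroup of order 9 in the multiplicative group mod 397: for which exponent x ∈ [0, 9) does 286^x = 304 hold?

Successive powers of 286 modulo 397:
  286^0=1  286^1=286  286^2=14  286^3=34  286^4=196  286^5=79
  286^6=362  286^7=312  286^8=304
So 286^8 ≡ 304 (mod 397), giving x = 8.

8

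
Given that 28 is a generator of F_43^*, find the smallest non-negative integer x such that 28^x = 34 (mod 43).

13

Baby-step giant-step with m = ceil(sqrt(42)) = 7.
Baby table (28^j mod 43 for j=0..6):
  0:1  1:28  2:10  3:22  4:14  5:5  6:11
Giant step factor: 28^(-7) ≡ 37 (mod 43).
Scan 34·37^i mod 43 for i = 0, 1, …:
  i=0: 34   i=1: 11
Match at i=1, j=6: x = 1·7 + 6 = 13.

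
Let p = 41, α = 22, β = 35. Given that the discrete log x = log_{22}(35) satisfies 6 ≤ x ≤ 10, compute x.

Compute 22^6 mod 41 = 21, then multiply by 22 repeatedly:
  22^6=21  22^7=11  22^8=37  22^9=35
Found 35 at exponent 9.

9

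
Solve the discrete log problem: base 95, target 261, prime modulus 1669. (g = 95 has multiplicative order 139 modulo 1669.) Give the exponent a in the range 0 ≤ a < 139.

Baby-step giant-step with m = ceil(sqrt(139)) = 12.
Baby table (95^j mod 1669 for j=0..11):
  0:1  1:95  2:680  3:1178  4:87  5:1589  6:745  7:677
  8:893  9:1385  10:1393  11:484
Giant step factor: 95^(-12) ≡ 526 (mod 1669).
Scan 261·526^i mod 1669 for i = 0, 1, …:
  i=0: 261   i=1: 428   i=2: 1482   i=3: 109
  i=4: 588   i=5: 523   i=6: 1382   i=7: 917
  i=8: 1
Match at i=8, j=0: a = 8·12 + 0 = 96.

96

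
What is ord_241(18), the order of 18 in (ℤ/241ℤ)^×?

The order of 18 must divide p − 1 = 240 = 2^4 · 3 · 5.
Divisors: 1, 2, 3, 4, 5, 6, 8, 10, 12, 15, 16, 20, 24, 30, 40, 48, 60, 80, 120, 240.
Check each in increasing order: 18^1 ≡ 18;  18^2 ≡ 83;  18^3 ≡ 48;  18^4 ≡ 141;  18^5 ≡ 128;  18^6 ≡ 135;  18^8 ≡ 119;  18^10 ≡ 237;  18^12 ≡ 150;  18^15 ≡ 211;  18^16 ≡ 183;  18^20 ≡ 16;  18^24 ≡ 87;  18^30 ≡ 177;  18^40 ≡ 15;  18^48 ≡ 98;  18^60 ≡ 240;  18^80 ≡ 225;  18^120 ≡ 1.
Smallest exponent giving 1 is 120.

120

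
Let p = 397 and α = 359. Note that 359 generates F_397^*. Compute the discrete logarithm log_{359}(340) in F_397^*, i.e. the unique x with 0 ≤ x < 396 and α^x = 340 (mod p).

Baby-step giant-step with m = ceil(sqrt(396)) = 20.
Baby table (359^j mod 397 for j=0..19):
  0:1  1:359  2:253  3:311  4:92  5:77  6:250  7:28
  8:127  9:335  10:371  11:194  12:171  13:251  14:387  15:380
  16:249  17:66  18:271  19:24
Giant step factor: 359^(-20) ≡ 37 (mod 397).
Scan 340·37^i mod 397 for i = 0, 1, …:
  i=0: 340   i=1: 273   i=2: 176   i=3: 160
  i=4: 362   i=5: 293   i=6: 122   i=7: 147
  i=8: 278   i=9: 361     …   i=16: 260
  i=17: 92
Match at i=17, j=4: x = 17·20 + 4 = 344.

344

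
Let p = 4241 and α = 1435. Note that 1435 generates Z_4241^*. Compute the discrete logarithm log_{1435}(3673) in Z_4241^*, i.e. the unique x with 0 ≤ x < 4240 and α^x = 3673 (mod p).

39

Baby-step giant-step with m = ceil(sqrt(4240)) = 66.
Baby table (1435^j mod 4241 for j=0..65):
  0:1  1:1435  2:2340  3:3269  4:469  5:2937  6:3282  7:2160
  8:3670  9:3369  10:4016  11:3682  12:3625  13:2409  14:500  15:771
  16:3725  17:1715  18:1245  19:1114  20:3974  21:2786  22:2888  23:823
  24:2007  25:406  26:1593  27:56  28:4022  29:3810  30:701  31:818
  32:3314  33:1429  34:2212  35:1952  36:2060  37:123  38:2624  39:3673
  40:3433  41:2554  42:766  43:791  44:2738  45:1864  46:3010  47:2012
  48:3340  49:570  50:3678  51:2126  52:1531  53:147  54:3136  55:459
  56:1310  57:1087  58:3398  59:3221  60:3686  61:883  62:3287  63:853
  64:2647  65:2750
Giant step factor: 1435^(-66) ≡ 4239 (mod 4241).
Scan 3673·4239^i mod 4241 for i = 0, 1, …:
  i=0: 3673
Match at i=0, j=39: x = 0·66 + 39 = 39.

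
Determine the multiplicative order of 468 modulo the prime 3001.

1000

The order of 468 must divide p − 1 = 3000 = 2^3 · 3 · 5^3.
Divisors: 1, 2, 3, 4, 5, 6, 8, 10, 12, 15, 20, 24, 25, 30, 40, 50, 60, 75, 100, 120, 125, 150, 200, 250, 300, 375, 500, 600, 750, 1000, 1500, 3000.
Check each in increasing order: 468^1 ≡ 468;  468^2 ≡ 2952;  468^3 ≡ 1076;  468^4 ≡ 2401;  468^5 ≡ 1294;  468^6 ≡ 2391;  468^8 ≡ 2881;  468^10 ≡ 2879;  468^12 ≡ 2977;  468^15 ≡ 1185;  468^20 ≡ 2880;  468^24 ≡ 576;  468^25 ≡ 2479;  468^30 ≡ 2758;  468^40 ≡ 2637;  468^50 ≡ 2394;  468^60 ≡ 2030;  468^75 ≡ 1749;  468^100 ≡ 2327;  468^120 ≡ 527;  468^125 ≡ 711;  468^150 ≡ 982;  468^200 ≡ 1125;  468^250 ≡ 1353;  468^300 ≡ 1003;  468^375 ≡ 1663;  468^500 ≡ 3000;  468^600 ≡ 674;  468^750 ≡ 1648;  468^1000 ≡ 1.
Smallest exponent giving 1 is 1000.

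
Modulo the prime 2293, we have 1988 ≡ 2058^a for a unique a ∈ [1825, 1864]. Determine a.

Compute 2058^1825 mod 2293 = 1328, then multiply by 2058 repeatedly:
  2058^1825=1328  2058^1826=2061  2058^1827=1781  2058^1828=1084  2058^1829=2076
  2058^1830=549  2058^1831=1686  2058^1832=479  2058^1833=2085  2058^1834=727
  2058^1835=1130  2058^1836=438  2058^1837=255  2058^1838=1986  2058^1839=1062
  2058^1840=367  2058^1841=889  2058^1842=2041  2058^1843=1895  2058^1844=1810
  2058^1845=1148  2058^1846=794  2058^1847=1436  2058^1848=1904  2058^1849=1988
Found 1988 at exponent 1849.

1849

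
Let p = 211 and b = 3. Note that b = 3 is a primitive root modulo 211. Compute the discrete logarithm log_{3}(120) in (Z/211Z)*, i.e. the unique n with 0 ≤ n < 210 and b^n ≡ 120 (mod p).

136

Baby-step giant-step with m = ceil(sqrt(210)) = 15.
Baby table (3^j mod 211 for j=0..14):
  0:1  1:3  2:9  3:27  4:81  5:32  6:96  7:77
  8:20  9:60  10:180  11:118  12:143  13:7  14:21
Giant step factor: 3^(-15) ≡ 67 (mod 211).
Scan 120·67^i mod 211 for i = 0, 1, …:
  i=0: 120   i=1: 22   i=2: 208   i=3: 10
  i=4: 37   i=5: 158   i=6: 36   i=7: 91
  i=8: 189   i=9: 3
Match at i=9, j=1: n = 9·15 + 1 = 136.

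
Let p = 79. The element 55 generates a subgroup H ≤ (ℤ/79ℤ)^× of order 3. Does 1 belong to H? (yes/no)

⟨55⟩ has order 3; its elements mod 79 are {1, 23, 55}.
1 is in this set.

yes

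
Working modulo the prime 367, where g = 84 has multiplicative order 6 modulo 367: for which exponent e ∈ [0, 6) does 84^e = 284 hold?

5

Successive powers of 84 modulo 367:
  84^0=1  84^1=84  84^2=83  84^3=366  84^4=283  84^5=284
So 84^5 ≡ 284 (mod 367), giving e = 5.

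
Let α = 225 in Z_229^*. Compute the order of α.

19

The order of 225 must divide p − 1 = 228 = 2^2 · 3 · 19.
Divisors: 1, 2, 3, 4, 6, 12, 19, 38, 57, 76, 114, 228.
Check each in increasing order: 225^1 ≡ 225;  225^2 ≡ 16;  225^3 ≡ 165;  225^4 ≡ 27;  225^6 ≡ 203;  225^12 ≡ 218;  225^19 ≡ 1.
Smallest exponent giving 1 is 19.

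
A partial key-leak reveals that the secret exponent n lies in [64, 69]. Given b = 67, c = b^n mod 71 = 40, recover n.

Compute 67^64 mod 71 = 29, then multiply by 67 repeatedly:
  67^64=29  67^65=26  67^66=38  67^67=61  67^68=40
Found 40 at exponent 68.

68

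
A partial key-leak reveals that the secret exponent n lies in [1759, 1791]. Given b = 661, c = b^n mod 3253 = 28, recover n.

Compute 661^1759 mod 3253 = 3078, then multiply by 661 repeatedly:
  661^1759=3078  661^1760=1433  661^1761=590  661^1762=2883  661^1763=2658
  661^1764=318  661^1765=2006  661^1766=1995  661^1767=1230  661^1768=3033
  661^1769=965  661^1770=277  661^1771=929  661^1772=2505  661^1773=28
Found 28 at exponent 1773.

1773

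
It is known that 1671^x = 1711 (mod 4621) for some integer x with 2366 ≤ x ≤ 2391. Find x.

Compute 1671^2366 mod 4621 = 2525, then multiply by 1671 repeatedly:
  1671^2366=2525  1671^2367=302  1671^2368=953  1671^2369=2839  1671^2370=2823
  1671^2371=3813  1671^2372=3785  1671^2373=3207  1671^2374=3158  1671^2375=4457
  1671^2376=3216  1671^2377=4334  1671^2378=1007  1671^2379=653  1671^2380=607
  1671^2381=2298  1671^2382=4528  1671^2383=1711
Found 1711 at exponent 2383.

2383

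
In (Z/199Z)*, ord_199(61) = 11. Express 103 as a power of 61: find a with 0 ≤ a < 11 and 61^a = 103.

5

Successive powers of 61 modulo 199:
  61^0=1  61^1=61  61^2=139  61^3=121  61^4=18  61^5=103
So 61^5 ≡ 103 (mod 199), giving a = 5.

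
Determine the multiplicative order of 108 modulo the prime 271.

The order of 108 must divide p − 1 = 270 = 2 · 3^3 · 5.
Divisors: 1, 2, 3, 5, 6, 9, 10, 15, 18, 27, 30, 45, 54, 90, 135, 270.
Check each in increasing order: 108^1 ≡ 108;  108^2 ≡ 11;  108^3 ≡ 104;  108^5 ≡ 60;  108^6 ≡ 247;  108^9 ≡ 214;  108^10 ≡ 77;  108^15 ≡ 13;  108^18 ≡ 268;  108^27 ≡ 171;  108^30 ≡ 169;  108^45 ≡ 29;  108^54 ≡ 244;  108^90 ≡ 28;  108^135 ≡ 270;  108^270 ≡ 1.
Smallest exponent giving 1 is 270.

270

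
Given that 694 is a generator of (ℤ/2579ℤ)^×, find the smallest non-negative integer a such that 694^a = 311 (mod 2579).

2091

Baby-step giant-step with m = ceil(sqrt(2578)) = 51.
Baby table (694^j mod 2579 for j=0..50):
  0:1  1:694  2:1942  3:1510  4:866  5:97  6:264  7:107
  8:2046  9:1474  10:1672  11:2397  12:63  13:2458  14:1133  15:2286
  16:399  17:953  18:1158  19:1583  20:2527  21:18  22:2176  23:1429
  24:1390  25:114  26:1746  27:2173  28:1926  29:722  30:742  31:1727
  32:1882  33:1134  34:401  35:2341  36:2463  37:2024  38:1680  39:212
  40:125  41:1643  42:324  43:483  44:2511  45:1809  46:2052  47:480
  48:429  49:1141  50:101
Giant step factor: 694^(-51) ≡ 1986 (mod 2579).
Scan 311·1986^i mod 2579 for i = 0, 1, …:
  i=0: 311   i=1: 1265   i=2: 344   i=3: 2328
  i=4: 1840   i=5: 2376   i=6: 1745   i=7: 1973
  i=8: 877   i=9: 897     …   i=40: 461
  i=41: 1
Match at i=41, j=0: a = 41·51 + 0 = 2091.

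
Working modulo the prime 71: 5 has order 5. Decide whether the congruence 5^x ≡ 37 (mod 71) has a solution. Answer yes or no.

no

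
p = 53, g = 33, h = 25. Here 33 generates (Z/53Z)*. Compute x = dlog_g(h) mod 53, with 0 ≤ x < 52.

38

Baby-step giant-step with m = ceil(sqrt(52)) = 8.
Baby table (33^j mod 53 for j=0..7):
  0:1  1:33  2:29  3:3  4:46  5:34  6:9  7:32
Giant step factor: 33^(-8) ≡ 13 (mod 53).
Scan 25·13^i mod 53 for i = 0, 1, …:
  i=0: 25   i=1: 7   i=2: 38   i=3: 17
  i=4: 9
Match at i=4, j=6: x = 4·8 + 6 = 38.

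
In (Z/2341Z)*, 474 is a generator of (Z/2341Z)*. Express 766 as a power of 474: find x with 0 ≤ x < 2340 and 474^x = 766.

Baby-step giant-step with m = ceil(sqrt(2340)) = 49.
Baby table (474^j mod 2341 for j=0..48):
  0:1  1:474  2:2281  3:1993  4:1259  5:2152  6:1713  7:1976
  8:224  9:831  10:606  11:1642  12:1096  13:2143  14:2129  15:175
  16:1015  17:1205  18:2307  19:271  20:2040  21:127  22:1673  23:1744
  24:283  25:705  26:1748  27:2179  28:465  29:356  30:192  31:2050
  32:185  33:1073  34:605  35:1168  36:1156  37:150  38:870  39:364
  40:1643  41:1570  42:2083  43:1781  44:1434  45:826  46:577  47:1942
  48:495
Giant step factor: 474^(-49) ≡ 1144 (mod 2341).
Scan 766·1144^i mod 2341 for i = 0, 1, …:
  i=0: 766   i=1: 770   i=2: 664   i=3: 1132
  i=4: 435   i=5: 1348   i=6: 1734   i=7: 869
  i=8: 1552   i=9: 1010     …   i=19: 405
  i=20: 2143
Match at i=20, j=13: x = 20·49 + 13 = 993.

993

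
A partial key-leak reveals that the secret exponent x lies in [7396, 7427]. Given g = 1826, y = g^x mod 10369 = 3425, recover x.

Compute 1826^7396 mod 10369 = 7878, then multiply by 1826 repeatedly:
  1826^7396=7878  1826^7397=3425
Found 3425 at exponent 7397.

7397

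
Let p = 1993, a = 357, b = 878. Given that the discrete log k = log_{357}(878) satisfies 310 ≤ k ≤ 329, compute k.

322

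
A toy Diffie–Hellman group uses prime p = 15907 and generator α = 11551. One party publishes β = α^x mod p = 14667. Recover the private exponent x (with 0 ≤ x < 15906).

10376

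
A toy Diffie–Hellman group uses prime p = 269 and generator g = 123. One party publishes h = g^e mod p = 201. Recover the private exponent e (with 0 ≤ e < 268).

Baby-step giant-step with m = ceil(sqrt(268)) = 17.
Baby table (123^j mod 269 for j=0..16):
  0:1  1:123  2:65  3:194  4:190  5:236  6:245  7:7
  8:54  9:186  10:13  11:254  12:38  13:101  14:49  15:109
  16:226
Giant step factor: 123^(-17) ≡ 68 (mod 269).
Scan 201·68^i mod 269 for i = 0, 1, …:
  i=0: 201   i=1: 218   i=2: 29   i=3: 89
  i=4: 134   i=5: 235   i=6: 109
Match at i=6, j=15: e = 6·17 + 15 = 117.

117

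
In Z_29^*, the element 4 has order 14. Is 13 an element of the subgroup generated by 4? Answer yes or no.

13 ∈ ⟨4⟩ iff 13^14 ≡ 1 (mod 29), since |⟨4⟩| = 14.
13^14 mod 29 = 1.
Since 1 = 1, 13 lies in the subgroup.

yes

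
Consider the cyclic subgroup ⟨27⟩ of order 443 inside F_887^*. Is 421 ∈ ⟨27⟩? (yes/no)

yes

421 ∈ ⟨27⟩ iff 421^443 ≡ 1 (mod 887), since |⟨27⟩| = 443.
421^443 mod 887 = 1.
Since 1 = 1, 421 lies in the subgroup.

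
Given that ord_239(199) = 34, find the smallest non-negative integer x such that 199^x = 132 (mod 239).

Successive powers of 199 modulo 239:
  199^0=1  199^1=199  199^2=166  199^3=52  199^4=71  199^5=28
  199^6=75  199^7=107  199^8=22  199^9=76  199^10=67  199^11=188
  199^12=128  199^13=138  199^14=216  199^15=203  199^16=6  199^17=238
  199^18=40  199^19=73  199^20=187  199^21=168  199^22=211  199^23=164
  199^24=132
So 199^24 ≡ 132 (mod 239), giving x = 24.

24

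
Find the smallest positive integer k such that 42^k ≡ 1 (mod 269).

The order of 42 must divide p − 1 = 268 = 2^2 · 67.
Divisors: 1, 2, 4, 67, 134, 268.
Check each in increasing order: 42^1 ≡ 42;  42^2 ≡ 150;  42^4 ≡ 173;  42^67 ≡ 187;  42^134 ≡ 268;  42^268 ≡ 1.
Smallest exponent giving 1 is 268.

268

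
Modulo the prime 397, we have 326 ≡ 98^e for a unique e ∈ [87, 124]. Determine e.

Compute 98^87 mod 397 = 327, then multiply by 98 repeatedly:
  98^87=327  98^88=286  98^89=238  98^90=298  98^91=223
  98^92=19  98^93=274  98^94=253  98^95=180  98^96=172
  98^97=182  98^98=368  98^99=334  98^100=178  98^101=373
  98^102=30  98^103=161  98^104=295  98^105=326
Found 326 at exponent 105.

105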